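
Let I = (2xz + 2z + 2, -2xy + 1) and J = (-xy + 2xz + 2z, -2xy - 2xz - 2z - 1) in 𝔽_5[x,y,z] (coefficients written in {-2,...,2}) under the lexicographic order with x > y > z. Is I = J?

For a fixed monomial order, each ideal has a unique reduced Gröbner basis; comparing bases decides equality.
Buchberger on the first generating set:
f_1 = 2xz + 2z + 2, LT = xz.
f_2 = -2xy + 1, LT = xy.

S(f_1,f_2): lcm = xyz. S = yz + y - 2z.
  reduce S modulo (f_1, f_2):
  remainder yz + y - 2z ≠ 0; add g_3 = yz + y - 2z to the basis.

The other S-polynomials (S(f_1,g_3), S(f_2,g_3)) all reduce to 0 modulo the current basis, so we have a Gröbner basis.
Inter-reduce: drop elements whose leading term is divisible by another's, tail-reduce, and make monic.
Reduced Gröbner basis: {xy + 2, xz + z + 1, yz + y - 2z}.

Buchberger on the second generating set:
h_1 = -xy + 2xz + 2z, LT = xy.
h_2 = -2xy - 2xz - 2z - 1, LT = xy.

S(h_1,h_2): lcm = xy. S = 2xz + 2z + 2.
  reduce S modulo (h_1, h_2):
  remainder 2xz + 2z + 2 ≠ 0; add k_3 = 2xz + 2z + 2 to the basis.

S(h_1,k_3): lcm = xyz. S = -2xz² - yz - y - 2z².
  reduce S modulo (h_1, h_2, k_3):
  remainder -yz - y + 2z ≠ 0; add k_4 = -yz - y + 2z to the basis.

The other S-polynomials (S(h_2,k_3), S(h_1,k_4), S(h_2,k_4), S(k_3,k_4)) all reduce to 0 modulo the current basis, so we have a Gröbner basis.
Inter-reduce: drop elements whose leading term is divisible by another's, tail-reduce, and make monic.
Reduced Gröbner basis: {xy + 2, xz + z + 1, yz + y - 2z}.

Same reduced basis, so the two generating sets span the same ideal.

Yes, the ideals are equal.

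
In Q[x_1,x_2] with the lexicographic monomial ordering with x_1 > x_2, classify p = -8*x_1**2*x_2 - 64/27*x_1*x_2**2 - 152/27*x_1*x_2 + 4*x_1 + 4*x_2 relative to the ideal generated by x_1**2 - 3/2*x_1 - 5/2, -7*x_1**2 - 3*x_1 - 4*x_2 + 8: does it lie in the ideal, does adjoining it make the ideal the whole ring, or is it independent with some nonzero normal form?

First compute the reduced Gröbner basis of I by Buchberger's algorithm.
f_1 = x_1**2 - 3/2*x_1 - 5/2, LT = x_1**2.
f_2 = -7*x_1**2 - 3*x_1 - 4*x_2 + 8, LT = x_1**2.

S(f_1,f_2): lcm = x_1**2. S = -27/14*x_1 - 4/7*x_2 - 19/14.
  leading term x_1: no divisor's leading term divides it; move -27/14*x_1 to the remainder.
  leading term x_2: no divisor's leading term divides it; move -4/7*x_2 to the remainder.
  leading term 1: no divisor's leading term divides it; move -19/14 to the remainder.
  remainder -27/14*x_1 - 4/7*x_2 - 19/14 ≠ 0; add h_3 = -27/14*x_1 - 4/7*x_2 - 19/14 to the basis.

S(f_1,h_3): lcm = x_1**2. S = -8/27*x_1*x_2 - 119/54*x_1 - 5/2.
  leading term x_1*x_2: subtract (112/729*x_2)·h_3 from -8/27*x_1*x_2 - 119/54*x_1 - 5/2 → -119/54*x_1 + 64/729*x_2**2 + 152/729*x_2 - 5/2
  leading term x_1: subtract (833/729)·h_3 from -119/54*x_1 + 64/729*x_2**2 + 152/729*x_2 - 5/2 → 64/729*x_2**2 + 628/729*x_2 - 692/729
  leading term x_2**2: no divisor's leading term divides it; move 64/729*x_2**2 to the remainder.
  leading term x_2: no divisor's leading term divides it; move 628/729*x_2 to the remainder.
  leading term 1: no divisor's leading term divides it; move -692/729 to the remainder.
  remainder 64/729*x_2**2 + 628/729*x_2 - 692/729 ≠ 0; add h_4 = 64/729*x_2**2 + 628/729*x_2 - 692/729 to the basis.

The other S-polynomials (S(f_2,h_3), S(f_1,h_4), S(f_2,h_4), S(h_3,h_4)) all reduce to 0 modulo the current basis, so we have a Gröbner basis.
Inter-reduce: drop elements whose leading term is divisible by another's, tail-reduce, and make monic.
Reduced Gröbner basis: {x_1 + 8/27*x_2 + 19/27, x_2**2 + 157/16*x_2 - 173/16}.
Label its elements g_1 = x_1 + 8/27*x_2 + 19/27, g_2 = x_2**2 + 157/16*x_2 - 173/16.

Reduce p = -8*x_1**2*x_2 - 64/27*x_1*x_2**2 - 152/27*x_1*x_2 + 4*x_1 + 4*x_2 modulo G:
  leading term x_1**2*x_2: subtract (-8*x_1*x_2)·g_1 from -8*x_1**2*x_2 - 64/27*x_1*x_2**2 - 152/27*x_1*x_2 + 4*x_1 + 4*x_2 → 4*x_1 + 4*x_2
  leading term x_1: subtract (4)·g_1 from 4*x_1 + 4*x_2 → 76/27*x_2 - 76/27
  leading term x_2: no divisor's leading term divides it; move 76/27*x_2 to the remainder.
  leading term 1: no divisor's leading term divides it; move -76/27 to the remainder.
  normal form = 76/27*x_2 - 76/27.
The normal form is nonzero, so p ∉ I. Since p minus its normal form lies in I, I + (p) = I + (r) where r = 76/27*x_2 - 76/27; decide whether this ideal is the whole ring.
Run Buchberger on G together with r (pairs among the g_i already reduce to 0 since G is a Gröbner basis):
g_1 = x_1 + 8/27*x_2 + 19/27, LT = x_1.
g_2 = x_2**2 + 157/16*x_2 - 173/16, LT = x_2**2.
r = 76/27*x_2 - 76/27, LT = x_2.

The S-polynomials (S(g_1,g_2), S(g_1,r), S(g_2,r)) all reduce to 0 modulo the current basis, so we have a Gröbner basis.
Inter-reduce: drop elements whose leading term is divisible by another's, tail-reduce, and make monic.
Reduced Gröbner basis: {x_1 + 1, x_2 - 1}.
The reduced Gröbner basis of I + (p) is {x_1 + 1, x_2 - 1} ≠ {1}, a proper ideal, so the enlarged system stays consistent: p is independent of I, with normal form 76/27*x_2 - 76/27.

-8*x_1**2*x_2 - 64/27*x_1*x_2**2 - 152/27*x_1*x_2 + 4*x_1 + 4*x_2 is independent of I; its normal form modulo I is 76/27*x_2 - 76/27.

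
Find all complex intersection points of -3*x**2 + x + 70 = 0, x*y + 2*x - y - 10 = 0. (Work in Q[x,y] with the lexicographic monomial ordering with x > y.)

Compute a lex Gröbner basis by Buchberger's algorithm.
f_1 = -3*x**2 + x + 70, LT = x**2.
f_2 = x*y + 2*x - y - 10, LT = x*y.

S(f_1,f_2): lcm = x**2*y. S = -2*x**2 + 2/3*x*y + 10*x - 70/3*y.
  reduce S modulo (f_1, f_2):
  remainder 8*x - 68/3*y - 40 ≠ 0; add h_3 = 8*x - 68/3*y - 40 to the basis.

S(f_2,h_3): lcm = x*y. S = 2*x + 17/6*y**2 + 4*y - 10.
  reduce S modulo (f_1, f_2, h_3):
  remainder 17/6*y**2 + 29/3*y ≠ 0; add h_4 = 17/6*y**2 + 29/3*y to the basis.

The other S-polynomials (S(f_1,h_3), S(f_1,h_4), S(f_2,h_4), S(h_3,h_4)) all reduce to 0 modulo the current basis, so we have a Gröbner basis.
Inter-reduce: drop elements whose leading term is divisible by another's, tail-reduce, and make monic.
Reduced Gröbner basis: {x - 17/6*y - 5, y**2 + 58/17*y}.

Since the basis is lex-ordered, y**2 + 58/17*y is univariate in y. Its roots are {-58/17, 0}. Back-substituting each root into the other basis elements fixes the other coordinates.
  y = -58/17: the earlier basis element becomes x + 14/3 = 0, giving x = -14/3 — point (-14/3, -58/17).
  y = 0: the earlier basis element becomes x - 5 = 0, giving x = 5 — point (5, 0).

{(-14/3, -58/17), (5, 0)}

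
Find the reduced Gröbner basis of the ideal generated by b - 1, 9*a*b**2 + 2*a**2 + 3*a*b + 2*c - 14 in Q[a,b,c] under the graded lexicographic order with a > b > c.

f_1 = b - 1, LT = b.
f_2 = 9*a*b**2 + 2*a**2 + 3*a*b + 2*c - 14, LT = a*b**2.

S(f_1,f_2): lcm = a*b**2. S = -2/9*a**2 - 4/3*a*b - 2/9*c + 14/9.
  leading term a**2: no divisor's leading term divides it; move -2/9*a**2 to the remainder.
  leading term a*b: subtract (-4/3*a)·f_1 from -4/3*a*b - 2/9*c + 14/9 → -4/3*a - 2/9*c + 14/9
  leading term a: no divisor's leading term divides it; move -4/3*a to the remainder.
  leading term c: no divisor's leading term divides it; move -2/9*c to the remainder.
  leading term 1: no divisor's leading term divides it; move 14/9 to the remainder.
  remainder -2/9*a**2 - 4/3*a - 2/9*c + 14/9 ≠ 0; add g_3 = -2/9*a**2 - 4/3*a - 2/9*c + 14/9 to the basis.

S(f_1,g_3): leading monomials are coprime, so the S-polynomial reduces to 0 (Buchberger's first criterion).
S(f_2,g_3): lcm = a**2*b**2. S = 2/9*a**3 + 1/3*a**2*b - 6*a*b**2 - b**2*c + 2/9*a*c + 7*b**2 - 14/9*a.
  leading term a**3: subtract (-a)·g_3 from 2/9*a**3 + 1/3*a**2*b - 6*a*b**2 - b**2*c + 2/9*a*c + 7*b**2 - 14/9*a → 1/3*a**2*b - 6*a*b**2 - b**2*c - 4/3*a**2 + 7*b**2
  leading term a**2*b: subtract (1/3*a**2)·f_1 from 1/3*a**2*b - 6*a*b**2 - b**2*c - 4/3*a**2 + 7*b**2 → -6*a*b**2 - b**2*c - a**2 + 7*b**2
  leading term a*b**2: subtract (-6*a*b)·f_1 from -6*a*b**2 - b**2*c - a**2 + 7*b**2 → -b**2*c - a**2 - 6*a*b + 7*b**2
  leading term b**2*c: subtract (-b*c)·f_1 from -b**2*c - a**2 - 6*a*b + 7*b**2 → -a**2 - 6*a*b + 7*b**2 - b*c
  leading term a**2: subtract (9/2)·g_3 from -a**2 - 6*a*b + 7*b**2 - b*c → -6*a*b + 7*b**2 - b*c + 6*a + c - 7
  leading term a*b: subtract (-6*a)·f_1 from -6*a*b + 7*b**2 - b*c + 6*a + c - 7 → 7*b**2 - b*c + c - 7
  leading term b**2: subtract (7*b)·f_1 from 7*b**2 - b*c + c - 7 → -b*c + 7*b + c - 7
  leading term b*c: subtract (-c)·f_1 from -b*c + 7*b + c - 7 → 7*b - 7
  leading term b: subtract (7)·f_1 from 7*b - 7 → 0
  remainder 0.

Every S-polynomial of the final basis reduces to 0, so we have a Gröbner basis.
Inter-reduce: drop elements whose leading term is divisible by another's, tail-reduce, and make monic.

G = {a**2 + 6*a + c - 7, b - 1}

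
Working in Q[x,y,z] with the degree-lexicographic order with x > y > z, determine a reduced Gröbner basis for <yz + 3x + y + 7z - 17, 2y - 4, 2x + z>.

f_1 = yz + 3x + y + 7z - 17, LT = yz.
f_2 = 2y - 4, LT = y.
f_3 = 2x + z, LT = x.

S(f_1,f_2): lcm = yz. S = 3x + y + 9z - 17.
  reduce S modulo (f_1, f_2, f_3):
  remainder 15/2z - 15 ≠ 0; add g_4 = 15/2z - 15 to the basis.

The other S-polynomials (S(f_1,f_3), S(f_2,f_3), S(f_1,g_4), S(f_2,g_4), S(f_3,g_4)) all reduce to 0 modulo the current basis, so we have a Gröbner basis.
Inter-reduce: drop elements whose leading term is divisible by another's, tail-reduce, and make monic.

G = {x + 1, y - 2, z - 2}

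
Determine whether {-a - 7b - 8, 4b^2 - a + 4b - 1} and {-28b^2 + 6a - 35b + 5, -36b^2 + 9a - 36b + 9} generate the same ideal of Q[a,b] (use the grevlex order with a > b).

No, the ideals differ.

Two ideals are equal iff their reduced Gröbner bases coincide (the reduced basis is unique for a fixed ordering).
Buchberger on the first generating set:
f_1 = -a - 7b - 8, LT = a.
f_2 = 4b^2 - a + 4b - 1, LT = b^2.

S(f_1,f_2): leading monomials are coprime, so the S-polynomial reduces to 0 (Buchberger's first criterion).
Every S-polynomial of the final basis reduces to 0, so we have a Gröbner basis.
Inter-reduce: drop elements whose leading term is divisible by another's, tail-reduce, and make monic.
Reduced Gröbner basis: {b^2 + 11/4b + 7/4, a + 7b + 8}.

Buchberger on the second generating set:
h_1 = -28b^2 + 6a - 35b + 5, LT = b^2.
h_2 = -36b^2 + 9a - 36b + 9, LT = b^2.

S(h_1,h_2): lcm = b^2. S = 1/28a + 1/4b + 1/14.
  leading term a: no divisor's leading term divides it; move 1/28a to the remainder.
  leading term b: no divisor's leading term divides it; move 1/4b to the remainder.
  leading term 1: no divisor's leading term divides it; move 1/14 to the remainder.
  remainder 1/28a + 1/4b + 1/14 ≠ 0; add k_3 = 1/28a + 1/4b + 1/14 to the basis.

S(h_1,k_3): leading monomials are coprime, so the S-polynomial reduces to 0 (Buchberger's first criterion).
S(h_2,k_3): leading monomials are coprime, so the S-polynomial reduces to 0 (Buchberger's first criterion).
Every S-polynomial of the final basis reduces to 0, so we have a Gröbner basis.
Inter-reduce: drop elements whose leading term is divisible by another's, tail-reduce, and make monic.
Reduced Gröbner basis: {b^2 + 11/4b + 1/4, a + 7b + 2}.

These differ, so the ideals are not equal.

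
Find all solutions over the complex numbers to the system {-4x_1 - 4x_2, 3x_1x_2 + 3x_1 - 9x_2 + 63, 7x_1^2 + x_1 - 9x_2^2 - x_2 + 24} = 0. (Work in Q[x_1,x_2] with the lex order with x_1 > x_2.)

{(-3, 3)}

Compute a lex Gröbner basis by Buchberger's algorithm.
f_1 = -4x_1 - 4x_2, LT = x_1.
f_2 = 3x_1x_2 + 3x_1 - 9x_2 + 63, LT = x_1x_2.
f_3 = 7x_1^2 + x_1 - 9x_2^2 - x_2 + 24, LT = x_1^2.

S(f_1,f_2): lcm = x_1x_2. S = -x_1 + x_2^2 + 3x_2 - 21.
  reduce S modulo (f_1, f_2, f_3):
  remainder x_2^2 + 4x_2 - 21 ≠ 0; add h_4 = x_2^2 + 4x_2 - 21 to the basis.

S(f_1,f_3): lcm = x_1^2. S = x_1x_2 - 1/7x_1 + 9/7x_2^2 + 1/7x_2 - 24/7.
  reduce S modulo (f_1, f_2, f_3, h_4):
  remainder -6/7x_2 + 18/7 ≠ 0; add h_5 = -6/7x_2 + 18/7 to the basis.

The other S-polynomials (S(f_2,f_3), S(f_1,h_4), S(f_2,h_4), S(f_3,h_4), S(f_1,h_5), S(f_2,h_5), S(f_3,h_5), S(h_4,h_5)) all reduce to 0 modulo the current basis, so we have a Gröbner basis.
Inter-reduce: drop elements whose leading term is divisible by another's, tail-reduce, and make monic.
Reduced Gröbner basis: {x_1 + 3, x_2 - 3}.

From the last basis element, x_2 - 3 = 0, so x_2 takes values in {3}. Each choice, substituted upward through the basis, yields the corresponding point(s) of the solution set.
  x_2 = 3: the earlier basis element becomes x_1 + 3 = 0, giving x_1 = -3 — point (-3, 3).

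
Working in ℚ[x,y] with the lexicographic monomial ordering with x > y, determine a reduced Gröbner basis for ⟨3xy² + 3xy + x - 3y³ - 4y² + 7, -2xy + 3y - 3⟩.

G = {x - 3y³ + ½y² + 5/2, y⁴ - ⅙y³ - 4/3y + ½}

f_1 = 3xy² + 3xy + x - 3y³ - 4y² + 7, LT = xy².
f_2 = -2xy + 3y - 3, LT = xy.

S(f_1,f_2): lcm = xy². S = xy + ⅓x - y³ + ⅙y² - 3/2y + 7/3.
  reduce S modulo (f_1, f_2):
  remainder ⅓x - y³ + ⅙y² + ⅚ ≠ 0; add g_3 = ⅓x - y³ + ⅙y² + ⅚ to the basis.

S(f_1,g_3): lcm = xy². S = xy + ⅓x + 3y⁵ - ½y⁴ - y³ - 23/6y² + 7/3.
  reduce S modulo (f_1, f_2, g_3):
  remainder 3y⁵ - ½y⁴ - 4y² + 3/2y ≠ 0; add g_4 = 3y⁵ - ½y⁴ - 4y² + 3/2y to the basis.

S(f_2,g_3): lcm = xy. S = 3y⁴ - ½y³ - 4y + 3/2.
  reduce S modulo (f_1, f_2, g_3, g_4):
  remainder 3y⁴ - ½y³ - 4y + 3/2 ≠ 0; add g_5 = 3y⁴ - ½y³ - 4y + 3/2 to the basis.

The other S-polynomials (S(f_1,g_4), S(f_2,g_4), S(g_3,g_4), S(f_1,g_5), S(f_2,g_5), S(g_3,g_5), S(g_4,g_5)) all reduce to 0 modulo the current basis, so we have a Gröbner basis.
Inter-reduce: drop elements whose leading term is divisible by another's, tail-reduce, and make monic.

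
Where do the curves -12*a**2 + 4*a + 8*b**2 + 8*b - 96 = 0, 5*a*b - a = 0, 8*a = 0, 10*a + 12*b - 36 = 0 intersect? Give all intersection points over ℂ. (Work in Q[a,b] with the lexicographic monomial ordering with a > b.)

{(0, 3)}

Compute a lex Gröbner basis by Buchberger's algorithm.
f_1 = -12*a**2 + 4*a + 8*b**2 + 8*b - 96, LT = a**2.
f_2 = 5*a*b - a, LT = a*b.
f_3 = 8*a, LT = a.
f_4 = 10*a + 12*b - 36, LT = a.

S(f_1,f_2): lcm = a**2*b. S = 1/5*a**2 - 1/3*a*b - 2/3*b**3 - 2/3*b**2 + 8*b.
  leading term a**2: subtract (-1/60)·f_1 from 1/5*a**2 - 1/3*a*b - 2/3*b**3 - 2/3*b**2 + 8*b → -1/3*a*b + 1/15*a - 2/3*b**3 - 8/15*b**2 + 122/15*b - 8/5
  leading term a*b: subtract (-1/15)·f_2 from -1/3*a*b + 1/15*a - 2/3*b**3 - 8/15*b**2 + 122/15*b - 8/5 → -2/3*b**3 - 8/15*b**2 + 122/15*b - 8/5
  leading term b**3: no divisor's leading term divides it; move -2/3*b**3 to the remainder.
  leading term b**2: no divisor's leading term divides it; move -8/15*b**2 to the remainder.
  leading term b: no divisor's leading term divides it; move 122/15*b to the remainder.
  leading term 1: no divisor's leading term divides it; move -8/5 to the remainder.
  remainder -2/3*b**3 - 8/15*b**2 + 122/15*b - 8/5 ≠ 0; add h_5 = -2/3*b**3 - 8/15*b**2 + 122/15*b - 8/5 to the basis.

S(f_1,f_3): lcm = a**2. S = -1/3*a - 2/3*b**2 - 2/3*b + 8.
  leading term a: subtract (-1/24)·f_3 from -1/3*a - 2/3*b**2 - 2/3*b + 8 → -2/3*b**2 - 2/3*b + 8
  leading term b**2: no divisor's leading term divides it; move -2/3*b**2 to the remainder.
  leading term b: no divisor's leading term divides it; move -2/3*b to the remainder.
  leading term 1: no divisor's leading term divides it; move 8 to the remainder.
  remainder -2/3*b**2 - 2/3*b + 8 ≠ 0; add h_6 = -2/3*b**2 - 2/3*b + 8 to the basis.

S(f_1,f_4): lcm = a**2. S = -6/5*a*b + 49/15*a - 2/3*b**2 - 2/3*b + 8.
  leading term a*b: subtract (-6/25)·f_2 from -6/5*a*b + 49/15*a - 2/3*b**2 - 2/3*b + 8 → 227/75*a - 2/3*b**2 - 2/3*b + 8
  leading term a: subtract (227/600)·f_3 from 227/75*a - 2/3*b**2 - 2/3*b + 8 → -2/3*b**2 - 2/3*b + 8
  leading term b**2: subtract (1)·h_6 from -2/3*b**2 - 2/3*b + 8 → 0
  remainder 0.

S(f_2,f_3): lcm = a*b. S = -1/5*a.
  leading term a: subtract (-1/40)·f_3 from -1/5*a → 0
  remainder 0.

S(f_2,f_4): lcm = a*b. S = -1/5*a - 6/5*b**2 + 18/5*b.
  leading term a: subtract (-1/40)·f_3 from -1/5*a - 6/5*b**2 + 18/5*b → -6/5*b**2 + 18/5*b
  leading term b**2: subtract (9/5)·h_6 from -6/5*b**2 + 18/5*b → 24/5*b - 72/5
  leading term b: no divisor's leading term divides it; move 24/5*b to the remainder.
  leading term 1: no divisor's leading term divides it; move -72/5 to the remainder.
  remainder 24/5*b - 72/5 ≠ 0; add h_7 = 24/5*b - 72/5 to the basis.

S(f_3,f_4): lcm = a. S = -6/5*b + 18/5.
  leading term b: subtract (-1/4)·h_7 from -6/5*b + 18/5 → 0
  remainder 0.

S(f_1,h_5): leading monomials are coprime, so the S-polynomial reduces to 0 (Buchberger's first criterion).
S(f_2,h_5): lcm = a*b**3. S = -a*b**2 + 61/5*a*b - 12/5*a.
  leading term a*b**2: subtract (-1/5*b)·f_2 from -a*b**2 + 61/5*a*b - 12/5*a → 12*a*b - 12/5*a
  leading term a*b: subtract (12/5)·f_2 from 12*a*b - 12/5*a → 0
  remainder 0.

S(f_3,h_5): leading monomials are coprime, so the S-polynomial reduces to 0 (Buchberger's first criterion).
S(f_4,h_5): leading monomials are coprime, so the S-polynomial reduces to 0 (Buchberger's first criterion).
S(f_1,h_6): leading monomials are coprime, so the S-polynomial reduces to 0 (Buchberger's first criterion).
S(f_2,h_6): lcm = a*b**2. S = -6/5*a*b + 12*a.
  leading term a*b: subtract (-6/25)·f_2 from -6/5*a*b + 12*a → 294/25*a
  leading term a: subtract (147/100)·f_3 from 294/25*a → 0
  remainder 0.

S(f_3,h_6): leading monomials are coprime, so the S-polynomial reduces to 0 (Buchberger's first criterion).
S(f_4,h_6): leading monomials are coprime, so the S-polynomial reduces to 0 (Buchberger's first criterion).
S(h_5,h_6): lcm = b**3. S = -1/5*b**2 - 1/5*b + 12/5.
  leading term b**2: subtract (3/10)·h_6 from -1/5*b**2 - 1/5*b + 12/5 → 0
  remainder 0.

S(f_1,h_7): leading monomials are coprime, so the S-polynomial reduces to 0 (Buchberger's first criterion).
S(f_2,h_7): lcm = a*b. S = 14/5*a.
  leading term a: subtract (7/20)·f_3 from 14/5*a → 0
  remainder 0.

S(f_3,h_7): leading monomials are coprime, so the S-polynomial reduces to 0 (Buchberger's first criterion).
S(f_4,h_7): leading monomials are coprime, so the S-polynomial reduces to 0 (Buchberger's first criterion).
S(h_5,h_7): lcm = b**3. S = 19/5*b**2 - 61/5*b + 12/5.
  leading term b**2: subtract (-57/10)·h_6 from 19/5*b**2 - 61/5*b + 12/5 → -16*b + 48
  leading term b: subtract (-10/3)·h_7 from -16*b + 48 → 0
  remainder 0.

S(h_6,h_7): lcm = b**2. S = 4*b - 12.
  leading term b: subtract (5/6)·h_7 from 4*b - 12 → 0
  remainder 0.

Every S-polynomial of the final basis reduces to 0, so we have a Gröbner basis.
Inter-reduce: drop elements whose leading term is divisible by another's, tail-reduce, and make monic.
Reduced Gröbner basis: {a, b - 3}.

Elimination: the polynomial b - 3 lies in the elimination ideal for b, so b ∈ {3}. For each such b, the remaining basis elements (now univariate) give the rest of the solution.
  b = 3: the earlier basis element becomes a = 0, giving a = 0 — point (0, 3).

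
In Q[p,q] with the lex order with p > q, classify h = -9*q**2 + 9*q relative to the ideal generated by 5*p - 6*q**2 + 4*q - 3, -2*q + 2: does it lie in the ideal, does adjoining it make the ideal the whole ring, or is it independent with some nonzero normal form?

First compute the reduced Gröbner basis of I by Buchberger's algorithm.
f_1 = 5*p - 6*q**2 + 4*q - 3, LT = p.
f_2 = -2*q + 2, LT = q.

The S-polynomials (S(f_1,f_2)) all reduce to 0 modulo the current basis, so we have a Gröbner basis.
Inter-reduce: drop elements whose leading term is divisible by another's, tail-reduce, and make monic.
Reduced Gröbner basis: {p - 1, q - 1}.
Label its elements g_1 = p - 1, g_2 = q - 1.

Reduce h = -9*q**2 + 9*q modulo G:
  leading term q**2: subtract (-9*q)·g_2 from -9*q**2 + 9*q → 0
  normal form = 0.
Since the normal form is 0, h ∈ I.

-9*q**2 + 9*q lies in I (it reduces to 0).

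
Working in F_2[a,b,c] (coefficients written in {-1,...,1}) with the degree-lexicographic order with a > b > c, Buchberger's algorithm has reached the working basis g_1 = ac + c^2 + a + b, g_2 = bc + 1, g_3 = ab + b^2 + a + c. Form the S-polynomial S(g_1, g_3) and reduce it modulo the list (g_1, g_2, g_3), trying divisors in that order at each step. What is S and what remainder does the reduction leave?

lcm(LM(g_1), LM(g_3)) = abc.
S = (lcm/LT(g_1))·g_1 − (lcm/LT(g_3))·g_3 = b^2c + bc^2 + ab + ac + b^2 + c^2.
Reduce S modulo (g_1, g_2, g_3) in that order:
  leading term b^2c: subtract (b)·g_2 from b^2c + bc^2 + ab + ac + b^2 + c^2 → bc^2 + ab + ac + b^2 + c^2 + b
  leading term bc^2: subtract (c)·g_2 from bc^2 + ab + ac + b^2 + c^2 + b → ab + ac + b^2 + c^2 + b + c
  leading term ab: subtract (1)·g_3 from ab + ac + b^2 + c^2 + b + c → ac + c^2 + a + b
  leading term ac: subtract (1)·g_1 from ac + c^2 + a + b → 0
The remainder is 0, so this S-polynomial contributes no new basis element.

S(g_1, g_3) = b^2c + bc^2 + ab + ac + b^2 + c^2; remainder on division = 0.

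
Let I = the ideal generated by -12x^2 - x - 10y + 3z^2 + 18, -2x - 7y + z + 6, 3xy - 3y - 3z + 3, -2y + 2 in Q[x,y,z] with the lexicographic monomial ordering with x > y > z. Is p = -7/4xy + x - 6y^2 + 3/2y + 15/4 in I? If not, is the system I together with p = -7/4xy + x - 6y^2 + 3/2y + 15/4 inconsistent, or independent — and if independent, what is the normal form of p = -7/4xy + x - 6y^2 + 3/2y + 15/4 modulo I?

-7/4xy + x - 6y^2 + 3/2y + 15/4 lies in I (it reduces to 0).

First compute the reduced Gröbner basis of I by Buchberger's algorithm.
f_1 = -12x^2 - x - 10y + 3z^2 + 18, LT = x^2.
f_2 = -2x - 7y + z + 6, LT = x.
f_3 = 3xy - 3y - 3z + 3, LT = xy.
f_4 = -2y + 2, LT = y.

S(f_1,f_2): lcm = x^2. S = -7/2xy + 1/2xz + 37/12x + 5/6y - 1/4z^2 - 3/2.
  leading term xy: subtract (7/4y)·f_2 from -7/2xy + 1/2xz + 37/12x + 5/6y - 1/4z^2 - 3/2 → 1/2xz + 37/12x + 49/4y^2 - 7/4yz - 29/3y - 1/4z^2 - 3/2
  leading term xz: subtract (-1/4z)·f_2 from 1/2xz + 37/12x + 49/4y^2 - 7/4yz - 29/3y - 1/4z^2 - 3/2 → 37/12x + 49/4y^2 - 7/2yz - 29/3y + 3/2z - 3/2
  leading term x: subtract (-37/24)·f_2 from 37/12x + 49/4y^2 - 7/2yz - 29/3y + 3/2z - 3/2 → 49/4y^2 - 7/2yz - 491/24y + 73/24z + 31/4
  leading term y^2: subtract (-49/8y)·f_4 from 49/4y^2 - 7/2yz - 491/24y + 73/24z + 31/4 → -7/2yz - 197/24y + 73/24z + 31/4
  leading term yz: subtract (7/4z)·f_4 from -7/2yz - 197/24y + 73/24z + 31/4 → -197/24y - 11/24z + 31/4
  leading term y: subtract (197/48)·f_4 from -197/24y - 11/24z + 31/4 → -11/24z - 11/24
  leading term z: no divisor's leading term divides it; move -11/24z to the remainder.
  leading term 1: no divisor's leading term divides it; move -11/24 to the remainder.
  remainder -11/24z - 11/24 ≠ 0; add h_5 = -11/24z - 11/24 to the basis.

The other S-polynomials (S(f_1,f_3), S(f_1,f_4), S(f_2,f_3), S(f_2,f_4), S(f_3,f_4), S(f_1,h_5), S(f_2,h_5), S(f_3,h_5), S(f_4,h_5)) all reduce to 0 modulo the current basis, so we have a Gröbner basis.
Inter-reduce: drop elements whose leading term is divisible by another's, tail-reduce, and make monic.
Reduced Gröbner basis: {x + 1, y - 1, z + 1}.
Label its elements g_1 = x + 1, g_2 = y - 1, g_3 = z + 1.

Reduce p = -7/4xy + x - 6y^2 + 3/2y + 15/4 modulo G:
  leading term xy: subtract (-7/4y)·g_1 from -7/4xy + x - 6y^2 + 3/2y + 15/4 → x - 6y^2 + 13/4y + 15/4
  leading term x: subtract (1)·g_1 from x - 6y^2 + 13/4y + 15/4 → -6y^2 + 13/4y + 11/4
  leading term y^2: subtract (-6y)·g_2 from -6y^2 + 13/4y + 11/4 → -11/4y + 11/4
  leading term y: subtract (-11/4)·g_2 from -11/4y + 11/4 → 0
  normal form = 0.
Since the normal form is 0, p ∈ I.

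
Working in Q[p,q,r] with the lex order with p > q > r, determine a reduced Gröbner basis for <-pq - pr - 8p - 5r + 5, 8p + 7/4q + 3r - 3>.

G = {p + 7/32q + 3/8r - 3/8, q^2 + 19/7qr + 44/7q + 12/7r^2 - 76/7r + 64/7}

f_1 = -pq - pr - 8p - 5r + 5, LT = pq.
f_2 = 8p + 7/4q + 3r - 3, LT = p.

S(f_1,f_2): lcm = pq. S = pr + 8p - 7/32q^2 - 3/8qr + 3/8q + 5r - 5.
  leading term pr: subtract (1/8r)·f_2 from pr + 8p - 7/32q^2 - 3/8qr + 3/8q + 5r - 5 → 8p - 7/32q^2 - 19/32qr + 3/8q - 3/8r^2 + 43/8r - 5
  leading term p: subtract (1)·f_2 from 8p - 7/32q^2 - 19/32qr + 3/8q - 3/8r^2 + 43/8r - 5 → -7/32q^2 - 19/32qr - 11/8q - 3/8r^2 + 19/8r - 2
  leading term q^2: no divisor's leading term divides it; move -7/32q^2 to the remainder.
  leading term qr: no divisor's leading term divides it; move -19/32qr to the remainder.
  leading term q: no divisor's leading term divides it; move -11/8q to the remainder.
  leading term r^2: no divisor's leading term divides it; move -3/8r^2 to the remainder.
  leading term r: no divisor's leading term divides it; move 19/8r to the remainder.
  leading term 1: no divisor's leading term divides it; move -2 to the remainder.
  remainder -7/32q^2 - 19/32qr - 11/8q - 3/8r^2 + 19/8r - 2 ≠ 0; add g_3 = -7/32q^2 - 19/32qr - 11/8q - 3/8r^2 + 19/8r - 2 to the basis.

The other S-polynomials (S(f_1,g_3), S(f_2,g_3)) all reduce to 0 modulo the current basis, so we have a Gröbner basis.
Inter-reduce: drop elements whose leading term is divisible by another's, tail-reduce, and make monic.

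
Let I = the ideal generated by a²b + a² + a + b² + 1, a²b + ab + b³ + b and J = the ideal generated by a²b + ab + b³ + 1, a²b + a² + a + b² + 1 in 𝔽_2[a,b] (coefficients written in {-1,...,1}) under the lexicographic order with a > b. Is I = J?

Two ideals are equal iff their reduced Gröbner bases coincide (the reduced basis is unique for a fixed ordering).
Buchberger on the first generating set:
f_1 = a²b + a² + a + b² + 1, LT = a²b.
f_2 = a²b + ab + b³ + b, LT = a²b.

S(f_1,f_2): lcm = a²b. S = a² + ab + a + b³ + b² + b + 1.
  reduce S modulo (f_1, f_2):
  remainder a² + ab + a + b³ + b² + b + 1 ≠ 0; add g_3 = a² + ab + a + b³ + b² + b + 1 to the basis.

S(f_1,g_3): lcm = a²b. S = a² + ab² + ab + a + b⁴ + b³ + b + 1.
  reduce S modulo (f_1, f_2, g_3):
  remainder ab² + b⁴ + b² ≠ 0; add g_4 = ab² + b⁴ + b² to the basis.

S(f_1,g_4): lcm = a²b². S = a²b + ab⁴ + ab² + ab + b³ + b.
  reduce S modulo (f_1, f_2, g_3, g_4):
  remainder b⁶ + b² ≠ 0; add g_5 = b⁶ + b² to the basis.

The other S-polynomials (S(f_2,g_3), S(f_2,g_4), S(g_3,g_4), S(f_1,g_5), S(f_2,g_5), S(g_3,g_5), S(g_4,g_5)) all reduce to 0 modulo the current basis, so we have a Gröbner basis.
Inter-reduce: drop elements whose leading term is divisible by another's, tail-reduce, and make monic.
Reduced Gröbner basis: {a² + ab + a + b³ + b² + b + 1, ab² + b⁴ + b², b⁶ + b²}.

Buchberger on the second generating set:
h_1 = a²b + ab + b³ + 1, LT = a²b.
h_2 = a²b + a² + a + b² + 1, LT = a²b.

S(h_1,h_2): lcm = a²b. S = a² + ab + a + b³ + b².
  reduce S modulo (h_1, h_2):
  remainder a² + ab + a + b³ + b² ≠ 0; add k_3 = a² + ab + a + b³ + b² to the basis.

S(h_1,k_3): lcm = a²b. S = ab² + b⁴ + 1.
  reduce S modulo (h_1, h_2, k_3):
  remainder ab² + b⁴ + 1 ≠ 0; add k_4 = ab² + b⁴ + 1 to the basis.

S(h_1,k_4): lcm = a²b². S = ab⁴ + ab² + a + b⁴ + b.
  reduce S modulo (h_1, h_2, k_3, k_4):
  remainder a + b⁶ + b² + b + 1 ≠ 0; add k_5 = a + b⁶ + b² + b + 1 to the basis.

S(h_1,k_5): lcm = a²b. S = ab⁷ + ab³ + ab² + b³ + 1.
  reduce S modulo (h_1, h_2, k_3, k_4, k_5):
  remainder b⁹ + b⁴ + b³ + b ≠ 0; add k_6 = b⁹ + b⁴ + b³ + b to the basis.

S(k_3,k_5): lcm = a². S = ab⁶ + ab² + b³ + b².
  reduce S modulo (h_1, h_2, k_3, k_4, k_5, k_6):
  remainder b⁸ + b³ + b² + 1 ≠ 0; add k_7 = b⁸ + b³ + b² + 1 to the basis.

The other S-polynomials (S(h_2,k_3), S(h_2,k_4), S(k_3,k_4), S(h_2,k_5), S(k_4,k_5), S(h_1,k_6), S(h_2,k_6), S(k_3,k_6), S(k_4,k_6), S(k_5,k_6), S(h_1,k_7), S(h_2,k_7), S(k_3,k_7), S(k_4,k_7), S(k_5,k_7), S(k_6,k_7)) all reduce to 0 modulo the current basis, so we have a Gröbner basis.
Inter-reduce: drop elements whose leading term is divisible by another's, tail-reduce, and make monic.
Reduced Gröbner basis: {a + b⁶ + b² + b + 1, b⁸ + b³ + b² + 1}.

Since the reduced bases disagree, the two ideals are not the same.

No, the ideals differ.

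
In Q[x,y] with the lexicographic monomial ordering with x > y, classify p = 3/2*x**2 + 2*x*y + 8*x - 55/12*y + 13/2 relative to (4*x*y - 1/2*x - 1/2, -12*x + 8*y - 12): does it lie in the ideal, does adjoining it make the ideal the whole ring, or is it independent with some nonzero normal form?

3/2*x**2 + 2*x*y + 8*x - 55/12*y + 13/2 lies in I (it reduces to 0).

First compute the reduced Gröbner basis of I by Buchberger's algorithm.
f_1 = 4*x*y - 1/2*x - 1/2, LT = x*y.
f_2 = -12*x + 8*y - 12, LT = x.

S(f_1,f_2): lcm = x*y. S = -1/8*x + 2/3*y**2 - y - 1/8.
  leading term x: subtract (1/96)·f_2 from -1/8*x + 2/3*y**2 - y - 1/8 → 2/3*y**2 - 13/12*y
  leading term y**2: no divisor's leading term divides it; move 2/3*y**2 to the remainder.
  leading term y: no divisor's leading term divides it; move -13/12*y to the remainder.
  remainder 2/3*y**2 - 13/12*y ≠ 0; add h_3 = 2/3*y**2 - 13/12*y to the basis.

The other S-polynomials (S(f_1,h_3), S(f_2,h_3)) all reduce to 0 modulo the current basis, so we have a Gröbner basis.
Inter-reduce: drop elements whose leading term is divisible by another's, tail-reduce, and make monic.
Reduced Gröbner basis: {x - 2/3*y + 1, y**2 - 13/8*y}.
Label its elements g_1 = x - 2/3*y + 1, g_2 = y**2 - 13/8*y.

Reduce p = 3/2*x**2 + 2*x*y + 8*x - 55/12*y + 13/2 modulo G:
  leading term x**2: subtract (3/2*x)·g_1 from 3/2*x**2 + 2*x*y + 8*x - 55/12*y + 13/2 → 3*x*y + 13/2*x - 55/12*y + 13/2
  leading term x*y: subtract (3*y)·g_1 from 3*x*y + 13/2*x - 55/12*y + 13/2 → 13/2*x + 2*y**2 - 91/12*y + 13/2
  leading term x: subtract (13/2)·g_1 from 13/2*x + 2*y**2 - 91/12*y + 13/2 → 2*y**2 - 13/4*y
  leading term y**2: subtract (2)·g_2 from 2*y**2 - 13/4*y → 0
  normal form = 0.
Since the normal form is 0, p ∈ I.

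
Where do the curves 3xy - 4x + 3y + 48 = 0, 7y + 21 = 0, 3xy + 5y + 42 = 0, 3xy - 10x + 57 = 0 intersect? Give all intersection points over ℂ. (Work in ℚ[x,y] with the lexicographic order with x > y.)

Compute a lex Gröbner basis by Buchberger's algorithm.
f_1 = 3xy - 4x + 3y + 48, LT = xy.
f_2 = 7y + 21, LT = y.
f_3 = 3xy + 5y + 42, LT = xy.
f_4 = 3xy - 10x + 57, LT = xy.

S(f_1,f_2): lcm = xy. S = -13/3x + y + 16.
  reduce S modulo (f_1, f_2, f_3, f_4):
  remainder -13/3x + 13 ≠ 0; add h_5 = -13/3x + 13 to the basis.

The other S-polynomials (S(f_1,f_3), S(f_1,f_4), S(f_2,f_3), S(f_2,f_4), S(f_3,f_4), S(f_1,h_5), S(f_2,h_5), S(f_3,h_5), S(f_4,h_5)) all reduce to 0 modulo the current basis, so we have a Gröbner basis.
Inter-reduce: drop elements whose leading term is divisible by another's, tail-reduce, and make monic.
Reduced Gröbner basis: {x - 3, y + 3}.

A lex Gröbner basis eliminates variables successively. Here y + 3 depends only on y, with roots {-3}; lifting each root through the earlier basis elements recovers the full solutions.
  y = -3: the earlier basis element becomes x - 3 = 0, giving x = 3 — point (3, -3).

{(3, -3)}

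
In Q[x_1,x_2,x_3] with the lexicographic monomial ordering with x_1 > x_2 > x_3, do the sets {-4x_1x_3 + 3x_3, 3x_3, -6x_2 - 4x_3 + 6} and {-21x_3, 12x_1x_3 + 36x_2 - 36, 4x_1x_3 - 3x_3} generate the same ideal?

Yes, the ideals are equal.

Since reduced Gröbner bases are canonical representatives of ideals under a given ordering, it suffices to compute and compare them.
Buchberger on the first generating set:
f_1 = -4x_1x_3 + 3x_3, LT = x_1x_3.
f_2 = 3x_3, LT = x_3.
f_3 = -6x_2 - 4x_3 + 6, LT = x_2.

S(f_1,f_2): lcm = x_1x_3. S = -3/4x_3.
  leading term x_3: subtract (-1/4)·f_2 from -3/4x_3 → 0
  remainder 0.

S(f_1,f_3): leading monomials are coprime, so the S-polynomial reduces to 0 (Buchberger's first criterion).
S(f_2,f_3): leading monomials are coprime, so the S-polynomial reduces to 0 (Buchberger's first criterion).
Every S-polynomial of the final basis reduces to 0, so we have a Gröbner basis.
Inter-reduce: drop elements whose leading term is divisible by another's, tail-reduce, and make monic.
Reduced Gröbner basis: {x_2 - 1, x_3}.

Buchberger on the second generating set:
h_1 = -21x_3, LT = x_3.
h_2 = 12x_1x_3 + 36x_2 - 36, LT = x_1x_3.
h_3 = 4x_1x_3 - 3x_3, LT = x_1x_3.

S(h_1,h_2): lcm = x_1x_3. S = -3x_2 + 3.
  leading term x_2: no divisor's leading term divides it; move -3x_2 to the remainder.
  leading term 1: no divisor's leading term divides it; move 3 to the remainder.
  remainder -3x_2 + 3 ≠ 0; add k_4 = -3x_2 + 3 to the basis.

S(h_1,h_3): lcm = x_1x_3. S = 3/4x_3.
  leading term x_3: subtract (-1/28)·h_1 from 3/4x_3 → 0
  remainder 0.

S(h_2,h_3): lcm = x_1x_3. S = 3x_2 + 3/4x_3 - 3.
  leading term x_2: subtract (-1)·k_4 from 3x_2 + 3/4x_3 - 3 → 3/4x_3
  leading term x_3: subtract (-1/28)·h_1 from 3/4x_3 → 0
  remainder 0.

S(h_1,k_4): leading monomials are coprime, so the S-polynomial reduces to 0 (Buchberger's first criterion).
S(h_2,k_4): leading monomials are coprime, so the S-polynomial reduces to 0 (Buchberger's first criterion).
S(h_3,k_4): leading monomials are coprime, so the S-polynomial reduces to 0 (Buchberger's first criterion).
Every S-polynomial of the final basis reduces to 0, so we have a Gröbner basis.
Inter-reduce: drop elements whose leading term is divisible by another's, tail-reduce, and make monic.
Reduced Gröbner basis: {x_2 - 1, x_3}.

The two bases agree; hence the ideals are identical.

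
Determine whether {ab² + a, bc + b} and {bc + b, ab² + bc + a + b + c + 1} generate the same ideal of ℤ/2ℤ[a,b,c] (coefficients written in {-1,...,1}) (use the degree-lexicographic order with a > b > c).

No, the ideals differ.

Since reduced Gröbner bases are canonical representatives of ideals under a given ordering, it suffices to compute and compare them.
Buchberger on the first generating set:
f_1 = ab² + a, LT = ab².
f_2 = bc + b, LT = bc.

S(f_1,f_2): lcm = ab²c. S = ab² + ac.
  leading term ab²: subtract (1)·f_1 from ab² + ac → ac + a
  leading term ac: no divisor's leading term divides it; move ac to the remainder.
  leading term a: no divisor's leading term divides it; move a to the remainder.
  remainder ac + a ≠ 0; add g_3 = ac + a to the basis.

S(f_1,g_3): lcm = ab²c. S = ab² + ac.
  leading term ab²: subtract (1)·f_1 from ab² + ac → ac + a
  leading term ac: subtract (1)·g_3 from ac + a → 0
  remainder 0.

S(f_2,g_3): lcm = abc. S = 0.
  remainder 0.

Every S-polynomial of the final basis reduces to 0, so we have a Gröbner basis.
Inter-reduce: drop elements whose leading term is divisible by another's, tail-reduce, and make monic.
Reduced Gröbner basis: {ab² + a, ac + a, bc + b}.

Buchberger on the second generating set:
h_1 = bc + b, LT = bc.
h_2 = ab² + bc + a + b + c + 1, LT = ab².

S(h_1,h_2): lcm = ab²c. S = ab² + bc² + ac + bc + c² + c.
  leading term ab²: subtract (1)·h_2 from ab² + bc² + ac + bc + c² + c → bc² + ac + c² + a + b + 1
  leading term bc²: subtract (c)·h_1 from bc² + ac + c² + a + b + 1 → ac + bc + c² + a + b + 1
  leading term ac: no divisor's leading term divides it; move ac to the remainder.
  leading term bc: subtract (1)·h_1 from bc + c² + a + b + 1 → c² + a + 1
  leading term c²: no divisor's leading term divides it; move c² to the remainder.
  leading term a: no divisor's leading term divides it; move a to the remainder.
  leading term 1: no divisor's leading term divides it; move 1 to the remainder.
  remainder ac + c² + a + 1 ≠ 0; add k_3 = ac + c² + a + 1 to the basis.

S(h_1,k_3): lcm = abc. S = bc² + b.
  leading term bc²: subtract (c)·h_1 from bc² + b → bc + b
  leading term bc: subtract (1)·h_1 from bc + b → 0
  remainder 0.

S(h_2,k_3): lcm = ab²c. S = b²c² + ab² + bc² + ac + b² + bc + c² + c.
  leading term b²c²: subtract (bc)·h_1 from b²c² + ab² + bc² + ac + b² + bc + c² + c → ab² + b²c + bc² + ac + b² + bc + c² + c
  leading term ab²: subtract (1)·h_2 from ab² + b²c + bc² + ac + b² + bc + c² + c → b²c + bc² + ac + b² + c² + a + b + 1
  leading term b²c: subtract (b)·h_1 from b²c + bc² + ac + b² + c² + a + b + 1 → bc² + ac + c² + a + b + 1
  leading term bc²: subtract (c)·h_1 from bc² + ac + c² + a + b + 1 → ac + bc + c² + a + b + 1
  leading term ac: subtract (1)·k_3 from ac + bc + c² + a + b + 1 → bc + b
  leading term bc: subtract (1)·h_1 from bc + b → 0
  remainder 0.

Every S-polynomial of the final basis reduces to 0, so we have a Gröbner basis.
Inter-reduce: drop elements whose leading term is divisible by another's, tail-reduce, and make monic.
Reduced Gröbner basis: {ab² + a + c + 1, ac + c² + a + 1, bc + b}.

The bases are distinct; the ideals are different.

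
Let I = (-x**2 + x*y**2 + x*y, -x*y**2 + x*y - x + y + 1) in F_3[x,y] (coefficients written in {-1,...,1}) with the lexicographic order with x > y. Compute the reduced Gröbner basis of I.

G = {x**2 + y**3 - y**2 - 1, x*y + x - y**3 + y**2 - y, y**4 - 1}

The reduced Gröbner basis is the canonical form of the ideal for this ordering.

f_1 = -x**2 + x*y**2 + x*y, LT = x**2.
f_2 = -x*y**2 + x*y - x + y + 1, LT = x*y**2.

S(f_1,f_2): lcm = x**2*y**2. S = x**2*y - x**2 - x*y**4 - x*y**3 + x*y + x.
  leading term x**2*y: subtract (-y)·f_1 from x**2*y - x**2 - x*y**4 - x*y**3 + x*y + x → -x**2 - x*y**4 + x*y**2 + x*y + x
  leading term x**2: subtract (1)·f_1 from -x**2 - x*y**4 + x*y**2 + x*y + x → -x*y**4 + x
  leading term x*y**4: subtract (y**2)·f_2 from -x*y**4 + x → -x*y**3 + x*y**2 + x - y**3 - y**2
  leading term x*y**3: subtract (y)·f_2 from -x*y**3 + x*y**2 + x - y**3 - y**2 → x*y + x - y**3 + y**2 - y
  leading term x*y: no divisor's leading term divides it; move x*y to the remainder.
  leading term x: no divisor's leading term divides it; move x to the remainder.
  leading term y**3: no divisor's leading term divides it; move -y**3 to the remainder.
  leading term y**2: no divisor's leading term divides it; move y**2 to the remainder.
  leading term y: no divisor's leading term divides it; move -y to the remainder.
  remainder x*y + x - y**3 + y**2 - y ≠ 0; add g_3 = x*y + x - y**3 + y**2 - y to the basis.

S(f_2,g_3): lcm = x*y**2. S = x*y + x + y**4 - y**3 + y**2 - y - 1.
  leading term x*y: subtract (1)·g_3 from x*y + x + y**4 - y**3 + y**2 - y - 1 → y**4 - 1
  leading term y**4: no divisor's leading term divides it; move y**4 to the remainder.
  leading term 1: no divisor's leading term divides it; move -1 to the remainder.
  remainder y**4 - 1 ≠ 0; add g_4 = y**4 - 1 to the basis.

The other S-polynomials (S(f_1,g_3), S(f_1,g_4), S(f_2,g_4), S(g_3,g_4)) all reduce to 0 modulo the current basis, so we have a Gröbner basis.
Inter-reduce: drop elements whose leading term is divisible by another's, tail-reduce, and make monic.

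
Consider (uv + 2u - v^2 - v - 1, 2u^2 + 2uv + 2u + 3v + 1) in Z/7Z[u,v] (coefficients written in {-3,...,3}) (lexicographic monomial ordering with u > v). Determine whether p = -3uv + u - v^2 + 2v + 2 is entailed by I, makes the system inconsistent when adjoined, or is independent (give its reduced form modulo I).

Adjoining -3uv + u - v^2 + 2v + 2 makes the ideal the whole ring: the system is inconsistent.

First compute the reduced Gröbner basis of I by Buchberger's algorithm.
f_1 = uv + 2u - v^2 - v - 1, LT = uv.
f_2 = 2u^2 + 2uv + 2u + 3v + 1, LT = u^2.

S(f_1,f_2): lcm = u^2v. S = 2u^2 - 2uv^2 - 2uv - u + 2v^2 + 3v.
  leading term u^2: subtract (1)·f_2 from 2u^2 - 2uv^2 - 2uv - u + 2v^2 + 3v → -2uv^2 + 3uv - 3u + 2v^2 - 1
  leading term uv^2: subtract (-2v)·f_1 from -2uv^2 + 3uv - 3u + 2v^2 - 1 → -3u - 2v^3 - 2v - 1
  leading term u: no divisor's leading term divides it; move -3u to the remainder.
  leading term v^3: no divisor's leading term divides it; move -2v^3 to the remainder.
  leading term v: no divisor's leading term divides it; move -2v to the remainder.
  leading term 1: no divisor's leading term divides it; move -1 to the remainder.
  remainder -3u - 2v^3 - 2v - 1 ≠ 0; add h_3 = -3u - 2v^3 - 2v - 1 to the basis.

S(f_1,h_3): lcm = uv. S = 2u - 3v^4 + 3v^2 + v - 1.
  leading term u: subtract (-3)·h_3 from 2u - 3v^4 + 3v^2 + v - 1 → -3v^4 + v^3 + 3v^2 + 2v + 3
  leading term v^4: no divisor's leading term divides it; move -3v^4 to the remainder.
  leading term v^3: no divisor's leading term divides it; move v^3 to the remainder.
  leading term v^2: no divisor's leading term divides it; move 3v^2 to the remainder.
  leading term v: no divisor's leading term divides it; move 2v to the remainder.
  leading term 1: no divisor's leading term divides it; move 3 to the remainder.
  remainder -3v^4 + v^3 + 3v^2 + 2v + 3 ≠ 0; add h_4 = -3v^4 + v^3 + 3v^2 + 2v + 3 to the basis.

The other S-polynomials (S(f_2,h_3), S(f_1,h_4), S(f_2,h_4), S(h_3,h_4)) all reduce to 0 modulo the current basis, so we have a Gröbner basis.
Inter-reduce: drop elements whose leading term is divisible by another's, tail-reduce, and make monic.
Reduced Gröbner basis: {u + 3v^3 + 3v - 2, v^4 + 2v^3 - v^2 - 3v - 1}.
Label its elements g_1 = u + 3v^3 + 3v - 2, g_2 = v^4 + 2v^3 - v^2 - 3v - 1.

Reduce p = -3uv + u - v^2 + 2v + 2 modulo G:
  leading term uv: subtract (-3v)·g_1 from -3uv + u - v^2 + 2v + 2 → u + 2v^4 + v^2 + 3v + 2
  leading term u: subtract (1)·g_1 from u + 2v^4 + v^2 + 3v + 2 → 2v^4 - 3v^3 + v^2 - 3
  leading term v^4: subtract (2)·g_2 from 2v^4 - 3v^3 + v^2 - 3 → 3v^2 - v - 1
  leading term v^2: no divisor's leading term divides it; move 3v^2 to the remainder.
  leading term v: no divisor's leading term divides it; move -v to the remainder.
  leading term 1: no divisor's leading term divides it; move -1 to the remainder.
  normal form = 3v^2 - v - 1.
The normal form is nonzero, so p ∉ I. Since p minus its normal form lies in I, I + (p) = I + (r) where r = 3v^2 - v - 1; decide whether this ideal is the whole ring.
Run Buchberger on G together with r (pairs among the g_i already reduce to 0 since G is a Gröbner basis):
g_1 = u + 3v^3 + 3v - 2, LT = u.
g_2 = v^4 + 2v^3 - v^2 - 3v - 1, LT = v^4.
r = 3v^2 - v - 1, LT = v^2.

S(g_2,r): lcm = v^4. S = -3v^2 - 3v - 1.
  leading term v^2: subtract (-1)·r from -3v^2 - 3v - 1 → 3v - 2
  leading term v: no divisor's leading term divides it; move 3v to the remainder.
  leading term 1: no divisor's leading term divides it; move -2 to the remainder.
  remainder 3v - 2 ≠ 0; add m_4 = 3v - 2 to the basis.

S(g_2,m_4): lcm = v^4. S = -2v^3 - v^2 - 3v - 1.
  leading term v^3: subtract (-3v)·r from -2v^3 - v^2 - 3v - 1 → 3v^2 + v - 1
  leading term v^2: subtract (1)·r from 3v^2 + v - 1 → 2v
  leading term v: subtract (3)·m_4 from 2v → -1
  leading term 1: no divisor's leading term divides it; move -1 to the remainder.
  remainder -1 ≠ 0; add m_5 = -1 to the basis.

The other S-polynomials (S(g_1,g_2), S(g_1,r), S(g_1,m_4), S(r,m_4), S(g_1,m_5), S(g_2,m_5), S(r,m_5), S(m_4,m_5)) all reduce to 0 modulo the current basis, so we have a Gröbner basis.
Inter-reduce: drop elements whose leading term is divisible by another's, tail-reduce, and make monic.
Reduced Gröbner basis: {1}.
The reduced Gröbner basis of I + (p) is {1}: the ideal is the whole ring, so the enlarged system has no common solution — adjoining p is inconsistent.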